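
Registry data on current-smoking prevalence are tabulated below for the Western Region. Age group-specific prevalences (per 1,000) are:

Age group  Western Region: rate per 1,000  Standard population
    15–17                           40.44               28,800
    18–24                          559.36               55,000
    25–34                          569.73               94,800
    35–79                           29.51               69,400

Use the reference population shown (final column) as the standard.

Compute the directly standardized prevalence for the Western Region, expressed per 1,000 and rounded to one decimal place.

Standard total = 248,000; weights = 0.1161, 0.2218, 0.3823, 0.2798.
Standardized rate: 0.1161×40.44 + 0.2218×559.36 + 0.3823×569.73 + 0.2798×29.51 = 354.7898 per 1,000.

354.8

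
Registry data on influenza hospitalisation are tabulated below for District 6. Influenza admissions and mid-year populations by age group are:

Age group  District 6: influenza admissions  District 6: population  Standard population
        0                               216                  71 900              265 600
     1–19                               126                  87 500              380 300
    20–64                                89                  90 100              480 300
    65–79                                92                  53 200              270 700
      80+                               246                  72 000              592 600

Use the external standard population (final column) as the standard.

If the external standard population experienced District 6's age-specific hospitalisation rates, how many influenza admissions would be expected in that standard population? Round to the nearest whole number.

Age-specific rates per 100 000 for District 6: 300.42, 144.00, 98.78, 172.93, 341.67.
Expected influenza admissions = Σ (standard pop × age-specific rate ÷ 100 000)
= 265 600×300.42/100 000 + 380 300×144.00/100 000 + 480 300×98.78/100 000 + 270 700×172.93/100 000 + 592 600×341.67/100 000
= 797.91 + 547.63 + 474.44 + 468.13 + 2024.72 = 4312.82.

4313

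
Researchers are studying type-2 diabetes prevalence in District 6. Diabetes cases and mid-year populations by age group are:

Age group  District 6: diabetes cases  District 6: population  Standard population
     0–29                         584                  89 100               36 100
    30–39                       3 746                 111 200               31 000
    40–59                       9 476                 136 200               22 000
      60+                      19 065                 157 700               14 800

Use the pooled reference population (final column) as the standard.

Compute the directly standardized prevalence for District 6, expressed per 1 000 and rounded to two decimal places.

44.28

Age-specific rates per 1 000 for District 6: 6.554, 33.687, 69.574, 120.894.
Standard total = 103 900; weights = 0.3474, 0.2984, 0.2117, 0.1424.
Standardized rate: 0.3474×6.554 + 0.2984×33.687 + 0.2117×69.574 + 0.1424×120.894 = 44.2808 per 1 000.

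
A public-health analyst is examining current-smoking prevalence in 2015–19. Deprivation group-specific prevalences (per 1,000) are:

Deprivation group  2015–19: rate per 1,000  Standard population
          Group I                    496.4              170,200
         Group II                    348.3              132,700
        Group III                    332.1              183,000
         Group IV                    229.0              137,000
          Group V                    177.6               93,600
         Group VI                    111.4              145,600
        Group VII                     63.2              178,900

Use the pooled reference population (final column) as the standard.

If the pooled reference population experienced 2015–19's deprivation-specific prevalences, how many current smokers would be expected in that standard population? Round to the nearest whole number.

Expected current smokers = Σ (standard pop × deprivation-specific rate ÷ 1,000)
= 170,200×496.4/1,000 + 132,700×348.3/1,000 + 183,000×332.1/1,000 + 137,000×229.0/1,000 + 93,600×177.6/1,000 + 145,600×111.4/1,000 + 178,900×63.2/1,000
= 84487.28 + 46219.41 + 60774.30 + 31373.00 + 16623.36 + 16219.84 + 11306.48 = 267003.67.

267004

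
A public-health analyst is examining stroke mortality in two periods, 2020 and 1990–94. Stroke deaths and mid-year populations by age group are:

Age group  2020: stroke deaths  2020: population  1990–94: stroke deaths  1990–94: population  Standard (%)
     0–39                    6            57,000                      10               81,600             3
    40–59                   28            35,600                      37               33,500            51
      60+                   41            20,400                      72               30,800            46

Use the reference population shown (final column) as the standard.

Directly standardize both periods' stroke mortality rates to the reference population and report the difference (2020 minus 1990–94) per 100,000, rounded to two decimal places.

-31.35

Age-specific rates per 100,000 for 2020: 10.53, 78.65, 200.98.
For 1990–94: 12.25, 110.45, 233.77.
Standard weights: 0.03, 0.51, 0.46.
2020: 0.0300×10.53 + 0.5100×78.65 + 0.4600×200.98 = 132.8791 per 100,000.
1990–94: 0.0300×12.25 + 0.5100×110.45 + 0.4600×233.77 = 164.2285 per 100,000.
Difference = 132.8791 − 164.2285 = -31.3493.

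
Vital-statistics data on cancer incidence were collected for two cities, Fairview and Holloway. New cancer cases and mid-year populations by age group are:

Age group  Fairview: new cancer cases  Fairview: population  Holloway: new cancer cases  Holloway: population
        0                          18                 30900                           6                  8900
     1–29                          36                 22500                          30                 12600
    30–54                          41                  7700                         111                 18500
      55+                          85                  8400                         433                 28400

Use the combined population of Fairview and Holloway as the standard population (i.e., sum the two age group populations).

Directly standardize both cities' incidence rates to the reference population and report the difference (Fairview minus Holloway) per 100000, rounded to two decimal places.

Age-specific rates per 100000 for Fairview: 58.25, 160.00, 532.47, 1011.90.
For Holloway: 67.42, 238.10, 600.00, 1524.65.
Combined standard total = 137900; weights = 0.2886, 0.2545, 0.1900, 0.2669.
Fairview: 0.2886×58.25 + 0.2545×160.00 + 0.1900×532.47 + 0.2669×1011.90 = 428.7396 per 100000.
Holloway: 0.2886×67.42 + 0.2545×238.10 + 0.1900×600.00 + 0.2669×1524.65 = 600.9234 per 100000.
Difference = 428.7396 − 600.9234 = -172.1838.

-172.18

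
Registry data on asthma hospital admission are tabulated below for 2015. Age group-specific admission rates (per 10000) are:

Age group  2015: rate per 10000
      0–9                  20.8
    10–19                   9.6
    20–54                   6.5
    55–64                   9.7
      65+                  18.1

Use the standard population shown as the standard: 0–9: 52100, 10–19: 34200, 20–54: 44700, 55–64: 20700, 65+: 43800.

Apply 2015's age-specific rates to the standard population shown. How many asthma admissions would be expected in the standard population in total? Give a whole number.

270

Expected asthma admissions = Σ (standard pop × age-specific rate ÷ 10000)
= 52100×20.8/10000 + 34200×9.6/10000 + 44700×6.5/10000 + 20700×9.7/10000 + 43800×18.1/10000
= 108.37 + 32.83 + 29.05 + 20.08 + 79.28 = 269.61.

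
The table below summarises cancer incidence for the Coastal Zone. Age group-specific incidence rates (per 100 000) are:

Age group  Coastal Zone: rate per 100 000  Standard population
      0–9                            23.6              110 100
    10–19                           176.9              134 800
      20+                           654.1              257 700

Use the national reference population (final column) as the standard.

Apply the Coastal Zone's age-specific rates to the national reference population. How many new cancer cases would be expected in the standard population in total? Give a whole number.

1950

Expected new cancer cases = Σ (standard pop × age-specific rate ÷ 100 000)
= 110 100×23.6/100 000 + 134 800×176.9/100 000 + 257 700×654.1/100 000
= 25.98 + 238.46 + 1685.62 = 1950.06.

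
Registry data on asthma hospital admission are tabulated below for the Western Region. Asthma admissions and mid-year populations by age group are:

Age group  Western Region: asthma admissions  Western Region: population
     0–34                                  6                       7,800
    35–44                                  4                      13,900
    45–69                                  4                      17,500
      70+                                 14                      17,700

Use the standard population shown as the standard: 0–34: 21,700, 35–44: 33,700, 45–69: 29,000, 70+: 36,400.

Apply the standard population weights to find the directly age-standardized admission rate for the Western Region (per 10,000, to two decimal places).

5.12

Age-specific rates per 10,000 for the Western Region: 7.69, 2.88, 2.29, 7.91.
Standard total = 120,800; weights = 0.1796, 0.2790, 0.2401, 0.3013.
Standardized rate: 0.1796×7.69 + 0.2790×2.88 + 0.2401×2.29 + 0.3013×7.91 = 5.1167 per 10,000.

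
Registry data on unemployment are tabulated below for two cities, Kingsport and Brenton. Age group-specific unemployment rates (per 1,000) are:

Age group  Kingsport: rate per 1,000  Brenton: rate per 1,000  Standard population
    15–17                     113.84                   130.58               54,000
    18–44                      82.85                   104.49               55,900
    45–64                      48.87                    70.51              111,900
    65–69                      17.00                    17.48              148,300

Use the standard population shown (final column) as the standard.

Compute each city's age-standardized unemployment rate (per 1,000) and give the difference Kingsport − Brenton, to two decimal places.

-12.45

Standard total = 370,100; weights = 0.1459, 0.1510, 0.3024, 0.4007.
Kingsport: 0.1459×113.84 + 0.1510×82.85 + 0.3024×48.87 + 0.4007×17.00 = 50.7115 per 1,000.
Brenton: 0.1459×130.58 + 0.1510×104.49 + 0.3024×70.51 + 0.4007×17.48 = 63.1577 per 1,000.
Difference = 50.7115 − 63.1577 = -12.4462.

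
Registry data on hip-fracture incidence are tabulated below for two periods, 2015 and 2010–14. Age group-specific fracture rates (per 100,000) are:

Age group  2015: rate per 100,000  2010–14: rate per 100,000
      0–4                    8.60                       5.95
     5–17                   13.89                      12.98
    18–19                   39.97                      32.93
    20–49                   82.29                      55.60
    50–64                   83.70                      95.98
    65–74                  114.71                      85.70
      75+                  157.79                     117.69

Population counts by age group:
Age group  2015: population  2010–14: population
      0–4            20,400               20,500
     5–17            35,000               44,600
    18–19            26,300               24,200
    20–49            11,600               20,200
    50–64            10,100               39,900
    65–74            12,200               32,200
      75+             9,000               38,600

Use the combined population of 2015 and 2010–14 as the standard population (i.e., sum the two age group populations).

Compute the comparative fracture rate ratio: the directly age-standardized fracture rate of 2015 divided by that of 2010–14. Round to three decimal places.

Combined standard total = 344,800; weights = 0.1186, 0.2309, 0.1465, 0.0922, 0.1450, 0.1288, 0.1381.
2015: 0.1186×8.60 + 0.2309×13.89 + 0.1465×39.97 + 0.0922×82.29 + 0.1450×83.70 + 0.1288×114.71 + 0.1381×157.79 = 66.3620 per 100,000.
2010–14: 0.1186×5.95 + 0.2309×12.98 + 0.1465×32.93 + 0.0922×55.60 + 0.1450×95.98 + 0.1288×85.70 + 0.1381×117.69 = 54.8542 per 100,000.
Ratio = 66.3620 ÷ 54.8542 = 1.20979.

1.210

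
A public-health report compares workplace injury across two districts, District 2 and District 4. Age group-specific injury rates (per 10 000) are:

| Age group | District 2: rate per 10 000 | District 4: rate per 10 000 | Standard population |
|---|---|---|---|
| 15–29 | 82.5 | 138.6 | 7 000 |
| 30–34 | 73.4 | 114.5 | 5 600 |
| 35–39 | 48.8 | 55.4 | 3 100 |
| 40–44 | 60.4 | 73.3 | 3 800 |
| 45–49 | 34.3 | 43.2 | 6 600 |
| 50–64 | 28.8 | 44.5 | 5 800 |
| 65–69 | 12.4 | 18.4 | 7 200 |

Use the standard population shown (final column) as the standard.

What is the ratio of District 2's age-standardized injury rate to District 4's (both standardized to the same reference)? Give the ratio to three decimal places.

0.677

Standard total = 39 100; weights = 0.1790, 0.1432, 0.0793, 0.0972, 0.1688, 0.1483, 0.1841.
District 2: 0.1790×82.5 + 0.1432×73.4 + 0.0793×48.8 + 0.0972×60.4 + 0.1688×34.3 + 0.1483×28.8 + 0.1841×12.4 = 47.3668 per 10 000.
District 4: 0.1790×138.6 + 0.1432×114.5 + 0.0793×55.4 + 0.0972×73.3 + 0.1688×43.2 + 0.1483×44.5 + 0.1841×18.4 = 70.0097 per 10 000.
Ratio = 47.3668 ÷ 70.0097 = 0.67657.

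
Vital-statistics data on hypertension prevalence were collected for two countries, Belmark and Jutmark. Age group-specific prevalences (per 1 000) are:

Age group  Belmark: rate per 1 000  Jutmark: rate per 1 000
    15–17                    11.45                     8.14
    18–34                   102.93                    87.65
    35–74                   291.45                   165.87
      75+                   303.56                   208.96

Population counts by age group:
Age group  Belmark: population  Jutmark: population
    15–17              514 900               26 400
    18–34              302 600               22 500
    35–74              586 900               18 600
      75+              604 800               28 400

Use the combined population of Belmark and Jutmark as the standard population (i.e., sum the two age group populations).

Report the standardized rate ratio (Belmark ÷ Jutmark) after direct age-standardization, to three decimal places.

Combined standard total = 2 105 100; weights = 0.2571, 0.1544, 0.2876, 0.3008.
Belmark: 0.2571×11.45 + 0.1544×102.93 + 0.2876×291.45 + 0.3008×303.56 = 193.9801 per 1 000.
Jutmark: 0.2571×8.14 + 0.1544×87.65 + 0.2876×165.87 + 0.3008×208.96 = 126.1930 per 1 000.
Ratio = 193.9801 ÷ 126.1930 = 1.53717.

1.537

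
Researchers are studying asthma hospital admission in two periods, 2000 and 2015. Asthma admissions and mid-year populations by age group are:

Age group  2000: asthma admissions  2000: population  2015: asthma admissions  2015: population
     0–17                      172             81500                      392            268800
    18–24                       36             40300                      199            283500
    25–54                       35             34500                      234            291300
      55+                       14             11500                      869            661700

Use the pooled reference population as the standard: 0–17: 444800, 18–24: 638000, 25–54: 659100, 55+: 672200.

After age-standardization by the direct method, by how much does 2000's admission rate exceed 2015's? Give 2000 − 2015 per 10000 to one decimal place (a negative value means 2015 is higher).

Age-specific rates per 10000 for 2000: 21.10, 8.93, 10.14, 12.17.
For 2015: 14.58, 7.02, 8.03, 13.13.
Standard total = 2414100; weights = 0.1843, 0.2643, 0.2730, 0.2784.
2000: 0.1843×21.10 + 0.2643×8.93 + 0.2730×10.14 + 0.2784×12.17 = 12.4089 per 10000.
2015: 0.1843×14.58 + 0.2643×7.02 + 0.2730×8.03 + 0.2784×13.13 = 10.3921 per 10000.
Difference = 12.4089 − 10.3921 = 2.0168.

2.0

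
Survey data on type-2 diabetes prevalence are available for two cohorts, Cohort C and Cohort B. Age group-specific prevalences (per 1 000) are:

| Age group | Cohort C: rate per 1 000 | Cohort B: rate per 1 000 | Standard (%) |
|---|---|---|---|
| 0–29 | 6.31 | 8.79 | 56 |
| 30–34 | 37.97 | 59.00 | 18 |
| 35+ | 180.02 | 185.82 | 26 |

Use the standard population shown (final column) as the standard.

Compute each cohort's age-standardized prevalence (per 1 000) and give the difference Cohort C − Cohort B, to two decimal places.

-6.68

Standard weights: 0.56, 0.18, 0.26.
Cohort C: 0.5600×6.31 + 0.1800×37.97 + 0.2600×180.02 = 57.1734 per 1 000.
Cohort B: 0.5600×8.79 + 0.1800×59.00 + 0.2600×185.82 = 63.8556 per 1 000.
Difference = 57.1734 − 63.8556 = -6.6822.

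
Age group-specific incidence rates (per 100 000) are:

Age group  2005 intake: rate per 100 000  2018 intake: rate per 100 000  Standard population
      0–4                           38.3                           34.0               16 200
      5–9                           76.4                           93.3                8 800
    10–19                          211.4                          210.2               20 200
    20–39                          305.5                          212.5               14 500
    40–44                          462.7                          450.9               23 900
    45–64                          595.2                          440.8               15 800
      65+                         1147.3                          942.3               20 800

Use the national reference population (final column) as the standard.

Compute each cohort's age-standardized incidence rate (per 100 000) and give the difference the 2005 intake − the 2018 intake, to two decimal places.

68.88

Standard total = 120 200; weights = 0.1348, 0.0732, 0.1681, 0.1206, 0.1988, 0.1314, 0.1730.
The 2005 intake: 0.1348×38.3 + 0.0732×76.4 + 0.1681×211.4 + 0.1206×305.5 + 0.1988×462.7 + 0.1314×595.2 + 0.1730×1147.3 = 451.9080 per 100 000.
The 2018 intake: 0.1348×34.0 + 0.0732×93.3 + 0.1681×210.2 + 0.1206×212.5 + 0.1988×450.9 + 0.1314×440.8 + 0.1730×942.3 = 383.0293 per 100 000.
Difference = 451.9080 − 383.0293 = 68.8787.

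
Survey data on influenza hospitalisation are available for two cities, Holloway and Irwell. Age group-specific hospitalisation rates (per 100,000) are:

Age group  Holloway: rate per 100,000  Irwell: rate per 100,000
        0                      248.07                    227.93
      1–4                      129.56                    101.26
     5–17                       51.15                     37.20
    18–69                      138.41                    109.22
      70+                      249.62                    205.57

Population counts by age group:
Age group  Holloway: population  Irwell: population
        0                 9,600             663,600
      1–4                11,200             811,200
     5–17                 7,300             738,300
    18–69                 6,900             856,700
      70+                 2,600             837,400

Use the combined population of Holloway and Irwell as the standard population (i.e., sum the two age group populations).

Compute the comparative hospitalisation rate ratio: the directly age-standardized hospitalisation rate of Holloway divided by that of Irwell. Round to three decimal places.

1.206

Combined standard total = 3,944,800; weights = 0.1707, 0.2085, 0.1890, 0.2189, 0.2129.
Holloway: 0.1707×248.07 + 0.2085×129.56 + 0.1890×51.15 + 0.2189×138.41 + 0.2129×249.62 = 162.4670 per 100,000.
Irwell: 0.1707×227.93 + 0.2085×101.26 + 0.1890×37.20 + 0.2189×109.22 + 0.2129×205.57 = 134.7232 per 100,000.
Ratio = 162.4670 ÷ 134.7232 = 1.20593.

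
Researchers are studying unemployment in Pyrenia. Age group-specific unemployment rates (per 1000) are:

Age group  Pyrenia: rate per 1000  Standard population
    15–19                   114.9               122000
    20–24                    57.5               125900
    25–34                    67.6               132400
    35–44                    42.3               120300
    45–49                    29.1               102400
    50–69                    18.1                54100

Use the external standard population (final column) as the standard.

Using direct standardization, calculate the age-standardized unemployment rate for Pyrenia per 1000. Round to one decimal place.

59.7

Standard total = 657100; weights = 0.1857, 0.1916, 0.2015, 0.1831, 0.1558, 0.0823.
Standardized rate: 0.1857×114.9 + 0.1916×57.5 + 0.2015×67.6 + 0.1831×42.3 + 0.1558×29.1 + 0.0823×18.1 = 59.7398 per 1000.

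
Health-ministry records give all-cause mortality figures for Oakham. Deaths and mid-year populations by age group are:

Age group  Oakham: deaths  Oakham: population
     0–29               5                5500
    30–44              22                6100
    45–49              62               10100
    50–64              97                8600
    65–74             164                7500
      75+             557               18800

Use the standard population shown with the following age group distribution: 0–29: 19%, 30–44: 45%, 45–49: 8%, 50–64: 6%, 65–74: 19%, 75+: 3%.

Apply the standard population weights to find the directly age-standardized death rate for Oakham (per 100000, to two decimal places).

800.70

Age-specific rates per 100000 for Oakham: 90.91, 360.66, 613.86, 1127.91, 2186.67, 2962.77.
Standard weights: 0.19, 0.45, 0.08, 0.06, 0.19, 0.03.
Standardized rate: 0.1900×90.91 + 0.4500×360.66 + 0.0800×613.86 + 0.0600×1127.91 + 0.1900×2186.67 + 0.0300×2962.77 = 800.7008 per 100000.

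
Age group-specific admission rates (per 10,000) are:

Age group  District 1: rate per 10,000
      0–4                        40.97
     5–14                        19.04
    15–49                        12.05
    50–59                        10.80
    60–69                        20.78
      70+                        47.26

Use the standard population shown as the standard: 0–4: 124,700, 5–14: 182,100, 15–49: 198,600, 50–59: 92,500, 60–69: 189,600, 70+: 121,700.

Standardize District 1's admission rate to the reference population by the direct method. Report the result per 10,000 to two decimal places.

Standard total = 909,200; weights = 0.1372, 0.2003, 0.2184, 0.1017, 0.2085, 0.1339.
Standardized rate: 0.1372×40.97 + 0.2003×19.04 + 0.2184×12.05 + 0.1017×10.80 + 0.2085×20.78 + 0.1339×47.26 = 23.8228 per 10,000.

23.82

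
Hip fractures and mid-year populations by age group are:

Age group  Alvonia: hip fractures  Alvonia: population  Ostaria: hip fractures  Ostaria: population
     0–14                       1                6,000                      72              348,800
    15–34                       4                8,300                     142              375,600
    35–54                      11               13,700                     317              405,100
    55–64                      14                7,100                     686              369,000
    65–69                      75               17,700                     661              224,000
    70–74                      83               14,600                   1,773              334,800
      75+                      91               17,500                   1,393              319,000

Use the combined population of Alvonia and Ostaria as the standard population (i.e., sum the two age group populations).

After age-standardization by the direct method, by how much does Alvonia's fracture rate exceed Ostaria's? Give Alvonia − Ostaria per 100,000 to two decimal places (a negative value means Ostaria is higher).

Age-specific rates per 100,000 for Alvonia: 16.67, 48.19, 80.29, 197.18, 423.73, 568.49, 520.00.
For Ostaria: 20.64, 37.81, 78.25, 185.91, 295.09, 529.57, 436.68.
Combined standard total = 2,461,200; weights = 0.1442, 0.1560, 0.1702, 0.1528, 0.0982, 0.1420, 0.1367.
Alvonia: 0.1442×16.67 + 0.1560×48.19 + 0.1702×80.29 + 0.1528×197.18 + 0.0982×423.73 + 0.1420×568.49 + 0.1367×520.00 = 247.1267 per 100,000.
Ostaria: 0.1442×20.64 + 0.1560×37.81 + 0.1702×78.25 + 0.1528×185.91 + 0.0982×295.09 + 0.1420×529.57 + 0.1367×436.68 = 214.4589 per 100,000.
Difference = 247.1267 − 214.4589 = 32.6677.

32.67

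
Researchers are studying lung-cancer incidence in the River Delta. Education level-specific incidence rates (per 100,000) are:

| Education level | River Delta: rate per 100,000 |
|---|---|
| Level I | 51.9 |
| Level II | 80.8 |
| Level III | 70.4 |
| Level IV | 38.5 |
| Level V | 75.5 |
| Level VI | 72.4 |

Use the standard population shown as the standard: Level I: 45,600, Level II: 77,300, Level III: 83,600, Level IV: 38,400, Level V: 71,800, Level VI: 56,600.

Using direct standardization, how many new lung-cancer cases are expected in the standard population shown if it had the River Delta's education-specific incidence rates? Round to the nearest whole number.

255

Expected new lung-cancer cases = Σ (standard pop × education-specific rate ÷ 100,000)
= 45,600×51.9/100,000 + 77,300×80.8/100,000 + 83,600×70.4/100,000 + 38,400×38.5/100,000 + 71,800×75.5/100,000 + 56,600×72.4/100,000
= 23.67 + 62.46 + 58.85 + 14.78 + 54.21 + 40.98 = 254.95.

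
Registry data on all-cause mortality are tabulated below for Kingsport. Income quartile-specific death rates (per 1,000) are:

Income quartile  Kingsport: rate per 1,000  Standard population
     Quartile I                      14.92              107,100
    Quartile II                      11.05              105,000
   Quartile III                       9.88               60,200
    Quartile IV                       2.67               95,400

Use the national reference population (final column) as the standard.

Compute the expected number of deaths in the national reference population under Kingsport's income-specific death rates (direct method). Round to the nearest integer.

3608

Expected deaths = Σ (standard pop × income-specific rate ÷ 1,000)
= 107,100×14.92/1,000 + 105,000×11.05/1,000 + 60,200×9.88/1,000 + 95,400×2.67/1,000
= 1597.93 + 1160.25 + 594.78 + 254.72 = 3607.68.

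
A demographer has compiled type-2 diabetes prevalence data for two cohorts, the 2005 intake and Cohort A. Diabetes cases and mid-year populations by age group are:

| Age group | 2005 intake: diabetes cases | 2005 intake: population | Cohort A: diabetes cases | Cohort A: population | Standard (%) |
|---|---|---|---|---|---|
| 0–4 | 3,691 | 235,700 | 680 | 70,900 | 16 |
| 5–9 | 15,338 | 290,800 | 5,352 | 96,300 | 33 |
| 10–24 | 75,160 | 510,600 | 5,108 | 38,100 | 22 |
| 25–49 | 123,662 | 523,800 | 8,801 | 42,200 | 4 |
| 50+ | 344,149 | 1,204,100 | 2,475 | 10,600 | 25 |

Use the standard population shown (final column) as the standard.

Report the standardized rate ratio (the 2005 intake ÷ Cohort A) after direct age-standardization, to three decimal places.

1.147

Age-specific rates per 1,000 for the 2005 intake: 15.660, 52.744, 147.199, 236.086, 285.814.
For Cohort A: 9.591, 55.576, 134.068, 208.555, 233.491.
Standard weights: 0.16, 0.33, 0.22, 0.04, 0.25.
The 2005 intake: 0.1600×15.660 + 0.3300×52.744 + 0.2200×147.199 + 0.0400×236.086 + 0.2500×285.814 = 133.1920 per 1,000.
Cohort A: 0.1600×9.591 + 0.3300×55.576 + 0.2200×134.068 + 0.0400×208.555 + 0.2500×233.491 = 116.0846 per 1,000.
Ratio = 133.1920 ÷ 116.0846 = 1.14737.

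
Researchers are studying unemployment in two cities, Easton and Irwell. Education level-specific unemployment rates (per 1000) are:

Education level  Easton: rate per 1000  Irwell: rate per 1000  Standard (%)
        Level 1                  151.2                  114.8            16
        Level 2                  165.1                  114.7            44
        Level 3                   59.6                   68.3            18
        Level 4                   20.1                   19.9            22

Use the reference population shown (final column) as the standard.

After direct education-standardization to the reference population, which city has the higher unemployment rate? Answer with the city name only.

Standard weights: 0.16, 0.44, 0.18, 0.22.
Easton: 0.1600×151.2 + 0.4400×165.1 + 0.1800×59.6 + 0.2200×20.1 = 111.9860 per 1000.
Irwell: 0.1600×114.8 + 0.4400×114.7 + 0.1800×68.3 + 0.2200×19.9 = 85.5080 per 1000.

Easton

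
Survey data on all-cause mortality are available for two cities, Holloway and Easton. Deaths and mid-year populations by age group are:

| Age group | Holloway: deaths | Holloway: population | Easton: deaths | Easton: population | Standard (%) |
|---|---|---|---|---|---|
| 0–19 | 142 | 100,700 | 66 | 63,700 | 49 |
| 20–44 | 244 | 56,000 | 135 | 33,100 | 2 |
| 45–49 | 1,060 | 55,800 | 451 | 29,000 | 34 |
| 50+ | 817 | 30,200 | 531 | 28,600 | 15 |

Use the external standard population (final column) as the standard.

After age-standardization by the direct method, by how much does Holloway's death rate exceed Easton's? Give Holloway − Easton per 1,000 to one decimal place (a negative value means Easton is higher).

2.6

Age-specific rates per 1,000 for Holloway: 1.410, 4.357, 18.996, 27.053.
For Easton: 1.036, 4.079, 15.552, 18.566.
Standard weights: 0.49, 0.02, 0.34, 0.15.
Holloway: 0.4900×1.410 + 0.0200×4.357 + 0.3400×18.996 + 0.1500×27.053 = 11.2948 per 1,000.
Easton: 0.4900×1.036 + 0.0200×4.079 + 0.3400×15.552 + 0.1500×18.566 = 8.6618 per 1,000.
Difference = 11.2948 − 8.6618 = 2.6330.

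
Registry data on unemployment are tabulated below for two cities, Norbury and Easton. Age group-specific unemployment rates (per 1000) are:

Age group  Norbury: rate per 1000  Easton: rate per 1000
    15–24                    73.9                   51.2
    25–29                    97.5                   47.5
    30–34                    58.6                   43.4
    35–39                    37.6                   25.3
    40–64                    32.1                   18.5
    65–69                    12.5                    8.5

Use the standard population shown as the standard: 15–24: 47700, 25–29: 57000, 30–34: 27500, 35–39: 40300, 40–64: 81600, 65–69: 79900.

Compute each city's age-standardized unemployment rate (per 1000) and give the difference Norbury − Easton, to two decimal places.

18.79

Standard total = 334000; weights = 0.1428, 0.1707, 0.0823, 0.1207, 0.2443, 0.2392.
Norbury: 0.1428×73.9 + 0.1707×97.5 + 0.0823×58.6 + 0.1207×37.6 + 0.2443×32.1 + 0.2392×12.5 = 47.3875 per 1000.
Easton: 0.1428×51.2 + 0.1707×47.5 + 0.0823×43.4 + 0.1207×25.3 + 0.2443×18.5 + 0.2392×8.5 = 28.5975 per 1000.
Difference = 47.3875 − 28.5975 = 18.7899.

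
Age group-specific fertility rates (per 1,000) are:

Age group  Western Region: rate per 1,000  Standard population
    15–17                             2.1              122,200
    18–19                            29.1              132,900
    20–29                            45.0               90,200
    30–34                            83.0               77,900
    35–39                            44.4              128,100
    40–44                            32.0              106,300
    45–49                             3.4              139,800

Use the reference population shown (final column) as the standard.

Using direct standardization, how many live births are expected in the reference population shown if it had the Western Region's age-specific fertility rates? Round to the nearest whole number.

24213

Expected live births = Σ (standard pop × age-specific rate ÷ 1,000)
= 122,200×2.1/1,000 + 132,900×29.1/1,000 + 90,200×45.0/1,000 + 77,900×83.0/1,000 + 128,100×44.4/1,000 + 106,300×32.0/1,000 + 139,800×3.4/1,000
= 256.62 + 3867.39 + 4059.00 + 6465.70 + 5687.64 + 3401.60 + 475.32 = 24213.27.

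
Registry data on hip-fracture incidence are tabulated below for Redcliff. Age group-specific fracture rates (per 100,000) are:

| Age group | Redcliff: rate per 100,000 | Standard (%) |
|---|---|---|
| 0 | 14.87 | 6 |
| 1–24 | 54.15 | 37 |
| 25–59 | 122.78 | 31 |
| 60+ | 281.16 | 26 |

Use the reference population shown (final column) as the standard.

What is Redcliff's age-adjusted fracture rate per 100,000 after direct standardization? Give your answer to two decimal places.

Standard weights: 0.06, 0.37, 0.31, 0.26.
Standardized rate: 0.0600×14.87 + 0.3700×54.15 + 0.3100×122.78 + 0.2600×281.16 = 132.0911 per 100,000.

132.09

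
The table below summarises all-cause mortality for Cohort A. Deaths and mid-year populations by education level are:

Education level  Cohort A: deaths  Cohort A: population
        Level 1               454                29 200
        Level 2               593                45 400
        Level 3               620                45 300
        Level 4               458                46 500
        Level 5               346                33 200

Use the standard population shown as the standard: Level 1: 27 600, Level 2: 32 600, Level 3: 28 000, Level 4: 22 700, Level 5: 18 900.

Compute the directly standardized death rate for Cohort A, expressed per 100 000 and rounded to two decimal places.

1277.90

Education-specific rates per 100 000 for Cohort A: 1554.79, 1306.17, 1368.65, 984.95, 1042.17.
Standard total = 129 800; weights = 0.2126, 0.2512, 0.2157, 0.1749, 0.1456.
Standardized rate: 0.2126×1554.79 + 0.2512×1306.17 + 0.2157×1368.65 + 0.1749×984.95 + 0.1456×1042.17 = 1277.8964 per 100 000.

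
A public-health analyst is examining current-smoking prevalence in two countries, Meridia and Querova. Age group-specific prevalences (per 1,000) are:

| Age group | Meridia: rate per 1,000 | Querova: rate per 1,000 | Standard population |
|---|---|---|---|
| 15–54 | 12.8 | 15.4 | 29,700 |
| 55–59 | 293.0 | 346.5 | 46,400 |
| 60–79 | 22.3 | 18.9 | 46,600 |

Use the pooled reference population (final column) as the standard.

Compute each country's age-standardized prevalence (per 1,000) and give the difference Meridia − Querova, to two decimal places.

-19.57

Standard total = 122,700; weights = 0.2421, 0.3782, 0.3798.
Meridia: 0.2421×12.8 + 0.3782×293.0 + 0.3798×22.3 = 122.3679 per 1,000.
Querova: 0.2421×15.4 + 0.3782×346.5 + 0.3798×18.9 = 141.9374 per 1,000.
Difference = 122.3679 − 141.9374 = -19.5695.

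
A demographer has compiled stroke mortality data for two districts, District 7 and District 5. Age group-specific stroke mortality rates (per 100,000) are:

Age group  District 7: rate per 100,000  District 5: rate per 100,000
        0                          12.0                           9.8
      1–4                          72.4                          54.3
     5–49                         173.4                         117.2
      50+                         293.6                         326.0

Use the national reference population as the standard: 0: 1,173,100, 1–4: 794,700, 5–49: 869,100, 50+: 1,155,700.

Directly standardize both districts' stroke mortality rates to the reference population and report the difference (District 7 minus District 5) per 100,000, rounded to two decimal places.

Standard total = 3,992,600; weights = 0.2938, 0.1990, 0.2177, 0.2895.
District 7: 0.2938×12.0 + 0.1990×72.4 + 0.2177×173.4 + 0.2895×293.6 = 140.6675 per 100,000.
District 5: 0.2938×9.8 + 0.1990×54.3 + 0.2177×117.2 + 0.2895×326.0 = 133.5634 per 100,000.
Difference = 140.6675 − 133.5634 = 7.1040.

7.10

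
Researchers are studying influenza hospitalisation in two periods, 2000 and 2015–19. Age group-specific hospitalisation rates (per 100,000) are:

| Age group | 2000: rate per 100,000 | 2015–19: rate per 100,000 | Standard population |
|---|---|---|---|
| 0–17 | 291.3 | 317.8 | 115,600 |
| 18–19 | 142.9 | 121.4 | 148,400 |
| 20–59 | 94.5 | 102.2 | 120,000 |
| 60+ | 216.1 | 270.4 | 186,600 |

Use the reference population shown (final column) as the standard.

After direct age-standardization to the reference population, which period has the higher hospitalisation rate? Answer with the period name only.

Standard total = 570,600; weights = 0.2026, 0.2601, 0.2103, 0.3270.
2000: 0.2026×291.3 + 0.2601×142.9 + 0.2103×94.5 + 0.3270×216.1 = 186.7243 per 100,000.
2015–19: 0.2026×317.8 + 0.2601×121.4 + 0.2103×102.2 + 0.3270×270.4 = 205.8782 per 100,000.

2015–19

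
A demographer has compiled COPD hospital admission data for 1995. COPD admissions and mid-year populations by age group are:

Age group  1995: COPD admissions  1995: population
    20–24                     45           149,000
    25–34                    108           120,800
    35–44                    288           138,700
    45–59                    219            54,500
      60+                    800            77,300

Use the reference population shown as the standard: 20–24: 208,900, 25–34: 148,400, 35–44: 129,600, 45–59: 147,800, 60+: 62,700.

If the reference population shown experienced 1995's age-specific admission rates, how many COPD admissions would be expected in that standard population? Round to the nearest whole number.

1708

Age-specific rates per 10,000 for 1995: 3.02, 8.94, 20.76, 40.18, 103.49.
Expected COPD admissions = Σ (standard pop × age-specific rate ÷ 10,000)
= 208,900×3.02/10,000 + 148,400×8.94/10,000 + 129,600×20.76/10,000 + 147,800×40.18/10,000 + 62,700×103.49/10,000
= 63.09 + 132.68 + 269.10 + 593.91 + 648.90 = 1707.68.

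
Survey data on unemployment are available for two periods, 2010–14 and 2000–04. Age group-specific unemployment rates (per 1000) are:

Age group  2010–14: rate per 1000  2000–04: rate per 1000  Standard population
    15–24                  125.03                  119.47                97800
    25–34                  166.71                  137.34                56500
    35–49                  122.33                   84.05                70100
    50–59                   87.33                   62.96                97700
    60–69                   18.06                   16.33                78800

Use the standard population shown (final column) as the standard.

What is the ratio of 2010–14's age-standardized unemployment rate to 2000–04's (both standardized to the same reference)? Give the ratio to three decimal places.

1.226

Standard total = 400900; weights = 0.2440, 0.1409, 0.1749, 0.2437, 0.1966.
2010–14: 0.2440×125.03 + 0.1409×166.71 + 0.1749×122.33 + 0.2437×87.33 + 0.1966×18.06 = 100.2186 per 1000.
2000–04: 0.2440×119.47 + 0.1409×137.34 + 0.1749×84.05 + 0.2437×62.96 + 0.1966×16.33 = 81.7505 per 1000.
Ratio = 100.2186 ÷ 81.7505 = 1.22591.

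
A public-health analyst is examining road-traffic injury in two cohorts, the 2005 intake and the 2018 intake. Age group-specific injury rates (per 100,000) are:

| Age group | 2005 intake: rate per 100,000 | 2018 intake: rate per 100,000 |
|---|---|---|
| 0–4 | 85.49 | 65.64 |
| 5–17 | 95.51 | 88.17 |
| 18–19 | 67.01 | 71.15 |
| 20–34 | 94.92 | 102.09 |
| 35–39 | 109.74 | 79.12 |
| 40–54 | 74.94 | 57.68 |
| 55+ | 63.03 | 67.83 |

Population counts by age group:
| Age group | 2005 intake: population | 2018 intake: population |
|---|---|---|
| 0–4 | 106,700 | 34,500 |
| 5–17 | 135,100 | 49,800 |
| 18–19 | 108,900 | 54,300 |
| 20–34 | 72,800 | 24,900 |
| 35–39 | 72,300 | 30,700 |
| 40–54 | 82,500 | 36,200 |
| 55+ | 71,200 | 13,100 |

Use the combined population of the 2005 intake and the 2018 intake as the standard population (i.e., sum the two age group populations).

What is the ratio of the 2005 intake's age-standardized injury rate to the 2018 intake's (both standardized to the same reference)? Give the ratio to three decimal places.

Combined standard total = 893,000; weights = 0.1581, 0.2071, 0.1828, 0.1094, 0.1153, 0.1329, 0.0944.
The 2005 intake: 0.1581×85.49 + 0.2071×95.51 + 0.1828×67.01 + 0.1094×94.92 + 0.1153×109.74 + 0.1329×74.94 + 0.0944×63.03 = 84.4935 per 100,000.
The 2018 intake: 0.1581×65.64 + 0.2071×88.17 + 0.1828×71.15 + 0.1094×102.09 + 0.1153×79.12 + 0.1329×57.68 + 0.0944×67.83 = 76.0033 per 100,000.
Ratio = 84.4935 ÷ 76.0033 = 1.11171.

1.112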